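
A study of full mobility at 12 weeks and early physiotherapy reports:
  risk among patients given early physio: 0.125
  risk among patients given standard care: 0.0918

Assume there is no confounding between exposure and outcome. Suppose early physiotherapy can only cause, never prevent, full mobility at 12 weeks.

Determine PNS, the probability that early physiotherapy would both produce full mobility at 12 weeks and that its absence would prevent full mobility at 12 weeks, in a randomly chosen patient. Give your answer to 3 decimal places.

PNS ≈ 0.033

Let p₁ = 0.125, p₀ = 0.0918.
Under exogeneity and monotonicity, PNS = p₁ − p₀.
PNS = 0.125 − 0.0918 = 0.0332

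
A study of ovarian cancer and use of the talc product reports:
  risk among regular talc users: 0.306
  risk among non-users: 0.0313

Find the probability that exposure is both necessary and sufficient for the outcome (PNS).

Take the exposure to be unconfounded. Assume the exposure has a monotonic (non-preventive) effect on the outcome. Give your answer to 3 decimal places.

Let p₁ = 0.306, p₀ = 0.0313.
Under exogeneity and monotonicity, PNS = p₁ − p₀.
PNS = 0.306 − 0.0313 = 0.2747

PNS ≈ 0.275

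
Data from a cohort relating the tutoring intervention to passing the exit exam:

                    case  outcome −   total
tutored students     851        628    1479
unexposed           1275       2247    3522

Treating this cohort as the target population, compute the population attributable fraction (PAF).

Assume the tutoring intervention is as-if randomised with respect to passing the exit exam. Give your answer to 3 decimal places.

PAF ≈ 0.148

p₁ = P(outcome | exposed) = 851/1479 = 0.57539
p₀ = P(outcome | unexposed) = 1275/3522 = 0.36201
Exposure prevalence π = 1479/5001 = 0.29574; overall risk P(Y=1) = 0.42511.
Under exogeneity, PAF = [P(Y=1) − p₀]/P(Y=1).
PAF = (0.42511 − 0.36201) / 0.42511 ≈ 0.1484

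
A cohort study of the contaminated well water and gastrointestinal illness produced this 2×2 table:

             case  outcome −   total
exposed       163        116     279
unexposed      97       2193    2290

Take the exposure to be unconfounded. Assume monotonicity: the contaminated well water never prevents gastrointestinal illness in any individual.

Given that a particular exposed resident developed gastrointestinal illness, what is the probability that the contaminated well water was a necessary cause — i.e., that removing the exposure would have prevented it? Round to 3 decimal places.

PN ≈ 0.927

p₁ = P(outcome | exposed) = 163/279 = 0.58423
p₀ = P(outcome | unexposed) = 97/2290 = 0.042358
Under exogeneity and monotonicity, PN = (p₁ − p₀)/p₁.
PN = (0.58423 − 0.042358) / 0.58423 ≈ 0.9275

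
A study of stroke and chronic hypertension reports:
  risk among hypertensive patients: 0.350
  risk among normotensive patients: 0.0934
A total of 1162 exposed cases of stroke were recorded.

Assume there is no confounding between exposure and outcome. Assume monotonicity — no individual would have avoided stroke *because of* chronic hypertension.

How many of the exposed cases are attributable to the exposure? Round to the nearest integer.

Let p₁ = 0.35, p₀ = 0.0934.
PN = (p₁ − p₀)/p₁ = (0.35 − 0.0934) / 0.35 ≈ 0.73314.
Attributable cases ≈ PN × (exposed cases) = 0.73314 × 1162 ≈ 851.91.

about 852 cases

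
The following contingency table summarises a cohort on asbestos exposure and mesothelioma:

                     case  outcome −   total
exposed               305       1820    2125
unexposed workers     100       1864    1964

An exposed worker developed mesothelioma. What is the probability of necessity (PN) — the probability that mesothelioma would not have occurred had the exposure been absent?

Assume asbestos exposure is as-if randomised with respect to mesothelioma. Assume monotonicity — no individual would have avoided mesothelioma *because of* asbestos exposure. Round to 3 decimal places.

PN ≈ 0.645

p₁ = P(outcome | exposed) = 305/2125 = 0.14353
p₀ = P(outcome | unexposed) = 100/1964 = 0.050916
Under exogeneity and monotonicity, PN = (p₁ − p₀)/p₁.
PN = (0.14353 − 0.050916) / 0.14353 ≈ 0.6453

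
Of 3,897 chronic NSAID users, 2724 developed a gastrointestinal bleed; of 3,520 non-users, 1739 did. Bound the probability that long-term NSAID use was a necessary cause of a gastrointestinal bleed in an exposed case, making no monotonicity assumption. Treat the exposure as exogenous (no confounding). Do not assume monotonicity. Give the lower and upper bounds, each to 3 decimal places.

0.293 ≤ PN ≤ 0.724

p₁ = P(outcome | exposed) = 2724/3897 = 0.699
p₀ = P(outcome | unexposed) = 1739/3520 = 0.49403
Under exogeneity alone the bounds on PN are max{0,(p₁−p₀)/p₁} ≤ PN ≤ min{1,(1−p₀)/p₁}.
  lower = (p₁ − p₀)/p₁ = 0.20497 / 0.699 ≈ 0.2932
  upper = min{1, (1 − p₀)/p₁} = 0.50597 / 0.699 ≈ 0.7238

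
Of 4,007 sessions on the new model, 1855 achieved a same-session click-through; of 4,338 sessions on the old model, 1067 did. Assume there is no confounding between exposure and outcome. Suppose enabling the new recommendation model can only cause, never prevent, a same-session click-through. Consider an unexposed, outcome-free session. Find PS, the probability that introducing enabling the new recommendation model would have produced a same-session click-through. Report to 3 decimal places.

PS ≈ 0.288

p₁ = P(outcome | exposed) = 1855/4007 = 0.46294
p₀ = P(outcome | unexposed) = 1067/4338 = 0.24597
Under exogeneity and monotonicity, PS = (p₁ − p₀) / (1 − p₀).
PS = (0.46294 − 0.24597) / (1 − 0.24597) = 0.21697 / 0.75403 ≈ 0.2878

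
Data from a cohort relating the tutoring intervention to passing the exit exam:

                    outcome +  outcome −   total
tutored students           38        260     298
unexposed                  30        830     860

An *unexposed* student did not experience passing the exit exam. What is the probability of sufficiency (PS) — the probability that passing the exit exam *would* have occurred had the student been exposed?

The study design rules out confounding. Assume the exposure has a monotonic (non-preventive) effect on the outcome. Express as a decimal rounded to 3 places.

p₁ = P(outcome | exposed) = 38/298 = 0.12752
p₀ = P(outcome | unexposed) = 30/860 = 0.034884
Under exogeneity and monotonicity, PS = (p₁ − p₀) / (1 − p₀).
PS = (0.12752 − 0.034884) / (1 − 0.034884) = 0.092633 / 0.96512 ≈ 0.0960

PS ≈ 0.096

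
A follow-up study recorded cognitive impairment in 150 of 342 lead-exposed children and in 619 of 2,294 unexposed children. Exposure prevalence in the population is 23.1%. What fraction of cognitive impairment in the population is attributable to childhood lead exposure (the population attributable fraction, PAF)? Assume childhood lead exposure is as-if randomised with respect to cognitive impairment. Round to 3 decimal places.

p₁ = P(outcome | exposed) = 150/342 = 0.4386
p₀ = P(outcome | unexposed) = 619/2294 = 0.26983
Overall risk P(Y=1) = π·p₁ + (1−π)·p₀ = 0.231×0.4386 + 0.769×0.26983 = 0.30882.
Under exogeneity, PAF = [P(Y=1) − p₀] / P(Y=1).
PAF = (0.30882 − 0.26983) / 0.30882 ≈ 0.1262

PAF ≈ 0.126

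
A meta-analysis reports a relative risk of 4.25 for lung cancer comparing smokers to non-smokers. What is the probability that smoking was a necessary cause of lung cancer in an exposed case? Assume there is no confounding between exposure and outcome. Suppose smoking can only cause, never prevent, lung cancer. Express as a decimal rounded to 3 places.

Under exogeneity and monotonicity, PN = (RR − 1) / RR = 1 − 1/RR.
PN = (4.25 − 1) / 4.25 = 3.25 / 4.25 ≈ 0.7647

PN ≈ 0.765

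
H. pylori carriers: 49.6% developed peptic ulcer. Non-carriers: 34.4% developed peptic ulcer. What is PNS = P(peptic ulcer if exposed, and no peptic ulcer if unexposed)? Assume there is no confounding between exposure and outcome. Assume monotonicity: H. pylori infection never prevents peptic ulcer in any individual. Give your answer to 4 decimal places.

PNS ≈ 0.1520

p₁ = 0.496, p₀ = 0.344.
Under exogeneity and monotonicity, PNS = p₁ − p₀.
PNS = 0.496 − 0.344 = 0.152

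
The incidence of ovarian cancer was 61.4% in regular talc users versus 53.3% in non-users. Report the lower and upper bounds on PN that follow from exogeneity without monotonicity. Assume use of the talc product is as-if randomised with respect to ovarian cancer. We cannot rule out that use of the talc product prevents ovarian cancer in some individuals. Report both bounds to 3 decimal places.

p₁ = 0.614, p₀ = 0.533.
Under exogeneity alone the bounds on PN are max{0,(p₁−p₀)/p₁} ≤ PN ≤ min{1,(1−p₀)/p₁}.
  lower = (p₁ − p₀)/p₁ = 0.081 / 0.614 ≈ 0.1319
  upper = min{1, (1 − p₀)/p₁} = 0.467 / 0.614 ≈ 0.7606

0.132 ≤ PN ≤ 0.761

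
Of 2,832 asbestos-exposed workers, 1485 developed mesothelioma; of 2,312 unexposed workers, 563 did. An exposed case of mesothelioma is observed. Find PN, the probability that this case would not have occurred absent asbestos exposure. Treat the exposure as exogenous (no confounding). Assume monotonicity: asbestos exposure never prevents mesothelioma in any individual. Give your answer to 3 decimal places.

p₁ = P(outcome | exposed) = 1485/2832 = 0.52436
p₀ = P(outcome | unexposed) = 563/2312 = 0.24351
Under exogeneity and monotonicity, PN = (p₁ − p₀) / p₁.
PN = (0.52436 − 0.24351) / 0.52436 = 0.28085 / 0.52436 ≈ 0.5356

PN ≈ 0.536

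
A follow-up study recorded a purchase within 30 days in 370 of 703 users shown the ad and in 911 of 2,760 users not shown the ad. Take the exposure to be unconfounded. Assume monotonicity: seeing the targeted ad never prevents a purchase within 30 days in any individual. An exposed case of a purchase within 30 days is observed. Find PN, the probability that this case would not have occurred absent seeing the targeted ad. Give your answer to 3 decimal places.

PN ≈ 0.373

p₁ = P(outcome | exposed) = 370/703 = 0.52632
p₀ = P(outcome | unexposed) = 911/2760 = 0.33007
Under exogeneity and monotonicity, PN = (p₁ − p₀) / p₁.
PN = (0.52632 − 0.33007) / 0.52632 = 0.19624 / 0.52632 ≈ 0.3729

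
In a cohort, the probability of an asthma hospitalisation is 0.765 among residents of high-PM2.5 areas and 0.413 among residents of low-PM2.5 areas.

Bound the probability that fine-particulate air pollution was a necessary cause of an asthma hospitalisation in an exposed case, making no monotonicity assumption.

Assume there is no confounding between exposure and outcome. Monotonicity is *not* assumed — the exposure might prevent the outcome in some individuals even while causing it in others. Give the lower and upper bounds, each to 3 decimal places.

Let p₁ = 0.765, p₀ = 0.413.
Under exogeneity alone the bounds on PN are max{0,(p₁−p₀)/p₁} ≤ PN ≤ min{1,(1−p₀)/p₁}.
  lower = (p₁ − p₀)/p₁ = 0.352 / 0.765 ≈ 0.4601
  upper = min{1, (1 − p₀)/p₁} = 0.587 / 0.765 ≈ 0.7673

0.460 ≤ PN ≤ 0.767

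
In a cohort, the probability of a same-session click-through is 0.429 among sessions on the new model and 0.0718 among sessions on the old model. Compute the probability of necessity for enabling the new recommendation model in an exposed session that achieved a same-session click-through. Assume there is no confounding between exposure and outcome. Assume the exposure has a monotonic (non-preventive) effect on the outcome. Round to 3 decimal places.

PN ≈ 0.833

Let p₁ = 0.429, p₀ = 0.0718.
Under exogeneity and monotonicity, PN = (p₁ − p₀) / p₁.
PN = (0.429 − 0.0718) / 0.429 = 0.3572 / 0.429 ≈ 0.8326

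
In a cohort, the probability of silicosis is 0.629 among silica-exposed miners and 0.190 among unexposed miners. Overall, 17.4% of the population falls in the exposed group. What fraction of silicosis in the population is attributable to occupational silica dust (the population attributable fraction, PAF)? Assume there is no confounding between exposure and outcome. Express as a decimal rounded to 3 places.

PAF ≈ 0.287

Let p₁ = 0.629, p₀ = 0.19.
Overall risk P(Y=1) = π·p₁ + (1−π)·p₀ = 0.174×0.629 + 0.826×0.19 = 0.26639.
Under exogeneity, PAF = [P(Y=1) − p₀] / P(Y=1).
PAF = (0.26639 − 0.19) / 0.26639 ≈ 0.2867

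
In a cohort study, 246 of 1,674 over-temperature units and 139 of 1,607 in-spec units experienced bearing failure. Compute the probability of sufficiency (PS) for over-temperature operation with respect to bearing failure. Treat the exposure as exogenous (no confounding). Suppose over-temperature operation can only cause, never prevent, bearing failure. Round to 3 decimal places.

PS ≈ 0.066

p₁ = P(outcome | exposed) = 246/1674 = 0.14695
p₀ = P(outcome | unexposed) = 139/1607 = 0.086497
Under exogeneity and monotonicity, PS = (p₁ − p₀) / (1 − p₀).
PS = (0.14695 − 0.086497) / (1 − 0.086497) = 0.060457 / 0.9135 ≈ 0.0662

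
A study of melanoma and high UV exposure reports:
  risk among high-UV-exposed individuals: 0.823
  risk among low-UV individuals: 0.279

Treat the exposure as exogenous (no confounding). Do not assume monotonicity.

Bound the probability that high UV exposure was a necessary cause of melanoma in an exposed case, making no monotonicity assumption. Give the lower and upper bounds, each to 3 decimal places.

0.661 ≤ PN ≤ 0.876

Let p₁ = 0.823, p₀ = 0.279.
Under exogeneity alone the bounds on PN are max{0,(p₁−p₀)/p₁} ≤ PN ≤ min{1,(1−p₀)/p₁}.
  lower = (p₁ − p₀)/p₁ = 0.544 / 0.823 ≈ 0.6610
  upper = min{1, (1 − p₀)/p₁} = 0.721 / 0.823 ≈ 0.8761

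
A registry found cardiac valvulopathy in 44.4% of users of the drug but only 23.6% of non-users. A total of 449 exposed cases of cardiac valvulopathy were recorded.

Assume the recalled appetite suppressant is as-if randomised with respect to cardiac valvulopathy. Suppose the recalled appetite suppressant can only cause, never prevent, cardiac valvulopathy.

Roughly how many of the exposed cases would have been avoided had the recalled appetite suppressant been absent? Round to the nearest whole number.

about 210 cases

p₁ = 0.444, p₀ = 0.236.
PN = (p₁ − p₀)/p₁ = (0.444 − 0.236) / 0.444 ≈ 0.46847.
Attributable cases ≈ PN × (exposed cases) = 0.46847 × 449 ≈ 210.34.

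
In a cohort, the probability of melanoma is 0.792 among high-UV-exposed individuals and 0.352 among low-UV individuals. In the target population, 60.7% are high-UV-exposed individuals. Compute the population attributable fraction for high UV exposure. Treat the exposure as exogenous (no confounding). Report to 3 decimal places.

Let p₁ = 0.792, p₀ = 0.352.
Overall risk P(Y=1) = π·p₁ + (1−π)·p₀ = 0.607×0.792 + 0.393×0.352 = 0.61908.
Under exogeneity, PAF = [P(Y=1) − p₀] / P(Y=1).
PAF = (0.61908 − 0.352) / 0.61908 ≈ 0.4314

PAF ≈ 0.431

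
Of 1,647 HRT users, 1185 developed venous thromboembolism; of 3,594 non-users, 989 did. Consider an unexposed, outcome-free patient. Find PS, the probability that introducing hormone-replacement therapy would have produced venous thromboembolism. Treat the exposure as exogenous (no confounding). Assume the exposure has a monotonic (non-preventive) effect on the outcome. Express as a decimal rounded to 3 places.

PS ≈ 0.613

p₁ = P(outcome | exposed) = 1185/1647 = 0.71949
p₀ = P(outcome | unexposed) = 989/3594 = 0.27518
Under exogeneity and monotonicity, PS = (p₁ − p₀) / (1 − p₀).
PS = (0.71949 − 0.27518) / (1 − 0.27518) = 0.44431 / 0.72482 ≈ 0.6130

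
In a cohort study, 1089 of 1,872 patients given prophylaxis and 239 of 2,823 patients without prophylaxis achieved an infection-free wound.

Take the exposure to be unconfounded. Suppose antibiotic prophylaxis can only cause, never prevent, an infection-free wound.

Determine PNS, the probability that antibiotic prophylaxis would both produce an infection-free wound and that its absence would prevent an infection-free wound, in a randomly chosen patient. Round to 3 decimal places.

PNS ≈ 0.497

p₁ = P(outcome | exposed) = 1089/1872 = 0.58173
p₀ = P(outcome | unexposed) = 239/2823 = 0.084662
Under exogeneity and monotonicity, PNS = p₁ − p₀.
PNS = 0.58173 − 0.084662 = 0.49707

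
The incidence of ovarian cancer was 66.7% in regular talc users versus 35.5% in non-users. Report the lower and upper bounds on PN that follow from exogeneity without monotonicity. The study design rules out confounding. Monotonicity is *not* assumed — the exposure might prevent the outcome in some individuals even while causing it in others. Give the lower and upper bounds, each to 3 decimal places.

p₁ = 0.667, p₀ = 0.355.
Under exogeneity alone the bounds on PN are max{0,(p₁−p₀)/p₁} ≤ PN ≤ min{1,(1−p₀)/p₁}.
  lower = (p₁ − p₀)/p₁ = 0.312 / 0.667 ≈ 0.4678
  upper = min{1, (1 − p₀)/p₁} = 0.645 / 0.667 ≈ 0.9670

0.468 ≤ PN ≤ 0.967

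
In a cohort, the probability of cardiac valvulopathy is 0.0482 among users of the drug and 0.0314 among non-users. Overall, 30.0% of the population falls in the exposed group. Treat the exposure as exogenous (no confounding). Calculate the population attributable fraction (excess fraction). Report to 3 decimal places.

PAF ≈ 0.138

Let p₁ = 0.0482, p₀ = 0.0314.
Overall risk P(Y=1) = π·p₁ + (1−π)·p₀ = 0.3×0.0482 + 0.7×0.0314 = 0.03644.
Under exogeneity, PAF = [P(Y=1) − p₀] / P(Y=1).
PAF = (0.03644 − 0.0314) / 0.03644 ≈ 0.1383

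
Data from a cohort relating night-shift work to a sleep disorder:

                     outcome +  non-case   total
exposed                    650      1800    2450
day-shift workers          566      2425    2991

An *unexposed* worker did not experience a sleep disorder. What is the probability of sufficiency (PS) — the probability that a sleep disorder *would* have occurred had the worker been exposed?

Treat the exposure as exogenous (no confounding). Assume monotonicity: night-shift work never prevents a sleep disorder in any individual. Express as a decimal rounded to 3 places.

p₁ = P(outcome | exposed) = 650/2450 = 0.26531
p₀ = P(outcome | unexposed) = 566/2991 = 0.18923
Under exogeneity and monotonicity, PS = (p₁ − p₀)/(1 − p₀).
PS = (0.26531 − 0.18923) / 0.81077 ≈ 0.0938

PS ≈ 0.094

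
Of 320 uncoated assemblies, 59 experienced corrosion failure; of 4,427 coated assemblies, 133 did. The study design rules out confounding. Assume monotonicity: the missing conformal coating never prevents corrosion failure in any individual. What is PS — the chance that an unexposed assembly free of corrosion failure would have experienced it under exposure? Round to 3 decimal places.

PS ≈ 0.159

p₁ = P(outcome | exposed) = 59/320 = 0.18438
p₀ = P(outcome | unexposed) = 133/4427 = 0.030043
Under exogeneity and monotonicity, PS = (p₁ − p₀) / (1 − p₀).
PS = (0.18438 − 0.030043) / (1 − 0.030043) = 0.15433 / 0.96996 ≈ 0.1591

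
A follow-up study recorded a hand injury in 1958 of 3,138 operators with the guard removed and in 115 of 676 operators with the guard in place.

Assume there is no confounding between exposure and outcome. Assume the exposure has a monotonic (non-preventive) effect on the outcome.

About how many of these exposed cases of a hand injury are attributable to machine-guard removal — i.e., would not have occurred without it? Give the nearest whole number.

about 1424 cases

p₁ = P(outcome | exposed) = 1958/3138 = 0.62396
p₀ = P(outcome | unexposed) = 115/676 = 0.17012
PN = (p₁ − p₀)/p₁ = (0.62396 − 0.17012) / 0.62396 ≈ 0.72736.
Attributable cases ≈ PN × (exposed cases) = 0.72736 × 1958 ≈ 1424.17.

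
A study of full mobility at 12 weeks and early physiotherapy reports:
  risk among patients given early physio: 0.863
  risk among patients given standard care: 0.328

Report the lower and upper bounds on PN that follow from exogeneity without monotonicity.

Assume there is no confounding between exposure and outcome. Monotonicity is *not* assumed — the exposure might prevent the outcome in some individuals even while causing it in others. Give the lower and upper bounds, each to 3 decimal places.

0.620 ≤ PN ≤ 0.779

Let p₁ = 0.863, p₀ = 0.328.
Under exogeneity alone the bounds on PN are max{0,(p₁−p₀)/p₁} ≤ PN ≤ min{1,(1−p₀)/p₁}.
  lower = (p₁ − p₀)/p₁ = 0.535 / 0.863 ≈ 0.6199
  upper = min{1, (1 − p₀)/p₁} = 0.672 / 0.863 ≈ 0.7787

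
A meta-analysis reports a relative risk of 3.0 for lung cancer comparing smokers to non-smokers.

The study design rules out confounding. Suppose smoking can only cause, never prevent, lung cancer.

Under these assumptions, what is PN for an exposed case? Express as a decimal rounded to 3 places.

Under exogeneity and monotonicity, PN = (RR − 1) / RR = 1 − 1/RR.
PN = (3.0 − 1) / 3.0 = 2 / 3.0 ≈ 0.6667

PN ≈ 0.667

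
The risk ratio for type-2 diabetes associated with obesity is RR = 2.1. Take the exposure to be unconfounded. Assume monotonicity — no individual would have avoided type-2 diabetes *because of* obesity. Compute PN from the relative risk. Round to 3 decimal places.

Under exogeneity and monotonicity, PN = (RR − 1) / RR = 1 − 1/RR.
PN = (2.1 − 1) / 2.1 = 1.1 / 2.1 ≈ 0.5238

PN ≈ 0.524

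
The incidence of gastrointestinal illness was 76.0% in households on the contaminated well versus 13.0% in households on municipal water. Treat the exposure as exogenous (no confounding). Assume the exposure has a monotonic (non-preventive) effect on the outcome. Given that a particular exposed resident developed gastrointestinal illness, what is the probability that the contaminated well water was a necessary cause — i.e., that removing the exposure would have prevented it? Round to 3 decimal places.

p₁ = 0.76, p₀ = 0.13.
Under exogeneity and monotonicity, PN = (p₁ − p₀) / p₁.
PN = (0.76 − 0.13) / 0.76 = 0.63 / 0.76 ≈ 0.8289

PN ≈ 0.829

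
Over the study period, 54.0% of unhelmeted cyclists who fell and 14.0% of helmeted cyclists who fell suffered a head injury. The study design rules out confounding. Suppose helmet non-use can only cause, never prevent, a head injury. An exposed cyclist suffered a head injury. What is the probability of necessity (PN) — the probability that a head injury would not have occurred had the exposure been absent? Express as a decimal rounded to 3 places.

p₁ = 0.54, p₀ = 0.14.
Under exogeneity and monotonicity, PN = (p₁ − p₀) / p₁.
PN = (0.54 − 0.14) / 0.54 = 0.4 / 0.54 ≈ 0.7407

PN ≈ 0.741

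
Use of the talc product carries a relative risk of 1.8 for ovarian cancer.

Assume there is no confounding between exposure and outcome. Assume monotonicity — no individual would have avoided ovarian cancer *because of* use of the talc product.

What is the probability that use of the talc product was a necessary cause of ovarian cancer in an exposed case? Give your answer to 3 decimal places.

PN ≈ 0.444

Under exogeneity and monotonicity, PN = (RR − 1) / RR = 1 − 1/RR.
PN = (1.8 − 1) / 1.8 = 0.8 / 1.8 ≈ 0.4444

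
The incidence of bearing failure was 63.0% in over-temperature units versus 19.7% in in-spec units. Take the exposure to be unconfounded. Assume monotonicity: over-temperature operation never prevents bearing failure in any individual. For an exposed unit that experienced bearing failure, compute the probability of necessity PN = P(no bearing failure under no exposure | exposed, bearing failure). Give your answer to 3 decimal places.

PN ≈ 0.687

p₁ = 0.63, p₀ = 0.197.
Under exogeneity and monotonicity, PN = (p₁ − p₀) / p₁.
PN = (0.63 − 0.197) / 0.63 = 0.433 / 0.63 ≈ 0.6873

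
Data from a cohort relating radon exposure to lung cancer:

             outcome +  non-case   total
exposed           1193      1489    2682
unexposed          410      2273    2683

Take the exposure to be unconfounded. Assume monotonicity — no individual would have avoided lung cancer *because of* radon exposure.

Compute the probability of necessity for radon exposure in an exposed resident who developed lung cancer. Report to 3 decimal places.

PN ≈ 0.656

p₁ = P(outcome | exposed) = 1193/2682 = 0.44482
p₀ = P(outcome | unexposed) = 410/2683 = 0.15281
Under exogeneity and monotonicity, PN = (p₁ − p₀) / p₁.
PN = (0.44482 − 0.15281) / 0.44482 = 0.292 / 0.44482 ≈ 0.6565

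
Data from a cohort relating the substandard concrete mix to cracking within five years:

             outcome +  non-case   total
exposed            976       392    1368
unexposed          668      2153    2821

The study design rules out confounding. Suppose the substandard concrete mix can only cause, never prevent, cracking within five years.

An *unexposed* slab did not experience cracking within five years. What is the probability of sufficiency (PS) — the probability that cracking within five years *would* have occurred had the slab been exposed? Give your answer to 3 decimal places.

PS ≈ 0.625

p₁ = P(outcome | exposed) = 976/1368 = 0.71345
p₀ = P(outcome | unexposed) = 668/2821 = 0.2368
Under exogeneity and monotonicity, PS = (p₁ − p₀)/(1 − p₀).
PS = (0.71345 − 0.2368) / 0.7632 ≈ 0.6245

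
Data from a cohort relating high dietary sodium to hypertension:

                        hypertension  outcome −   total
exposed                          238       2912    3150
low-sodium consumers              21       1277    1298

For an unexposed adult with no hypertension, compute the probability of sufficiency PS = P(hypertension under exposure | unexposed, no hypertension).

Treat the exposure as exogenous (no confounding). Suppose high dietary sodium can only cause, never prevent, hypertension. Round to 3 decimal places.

p₁ = P(outcome | exposed) = 238/3150 = 0.075556
p₀ = P(outcome | unexposed) = 21/1298 = 0.016179
Under exogeneity and monotonicity, PS = (p₁ − p₀)/(1 − p₀).
PS = (0.075556 − 0.016179) / 0.98382 ≈ 0.0604

PS ≈ 0.060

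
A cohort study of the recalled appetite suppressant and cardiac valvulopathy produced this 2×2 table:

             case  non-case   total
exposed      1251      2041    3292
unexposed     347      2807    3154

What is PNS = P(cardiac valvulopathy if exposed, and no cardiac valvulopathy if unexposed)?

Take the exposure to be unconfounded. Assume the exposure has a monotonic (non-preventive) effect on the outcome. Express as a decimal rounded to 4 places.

PNS ≈ 0.2700

p₁ = P(outcome | exposed) = 1251/3292 = 0.38001
p₀ = P(outcome | unexposed) = 347/3154 = 0.11002
Under exogeneity and monotonicity, PNS = p₁ − p₀.
PNS = 0.38001 − 0.11002 = 0.26999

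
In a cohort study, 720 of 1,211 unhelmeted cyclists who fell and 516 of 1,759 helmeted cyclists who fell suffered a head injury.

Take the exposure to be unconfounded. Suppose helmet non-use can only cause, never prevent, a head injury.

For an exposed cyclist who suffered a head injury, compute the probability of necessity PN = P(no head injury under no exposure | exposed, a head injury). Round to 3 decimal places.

PN ≈ 0.507

p₁ = P(outcome | exposed) = 720/1211 = 0.59455
p₀ = P(outcome | unexposed) = 516/1759 = 0.29335
Under exogeneity and monotonicity, PN = (p₁ − p₀) / p₁.
PN = (0.59455 − 0.29335) / 0.59455 = 0.3012 / 0.59455 ≈ 0.5066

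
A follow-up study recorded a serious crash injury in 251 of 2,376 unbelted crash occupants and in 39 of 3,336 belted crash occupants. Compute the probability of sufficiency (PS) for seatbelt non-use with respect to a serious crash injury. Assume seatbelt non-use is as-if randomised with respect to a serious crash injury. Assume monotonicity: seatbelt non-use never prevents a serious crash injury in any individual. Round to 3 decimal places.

p₁ = P(outcome | exposed) = 251/2376 = 0.10564
p₀ = P(outcome | unexposed) = 39/3336 = 0.011691
Under exogeneity and monotonicity, PS = (p₁ − p₀) / (1 − p₀).
PS = (0.10564 − 0.011691) / (1 − 0.011691) = 0.093949 / 0.98831 ≈ 0.0951

PS ≈ 0.095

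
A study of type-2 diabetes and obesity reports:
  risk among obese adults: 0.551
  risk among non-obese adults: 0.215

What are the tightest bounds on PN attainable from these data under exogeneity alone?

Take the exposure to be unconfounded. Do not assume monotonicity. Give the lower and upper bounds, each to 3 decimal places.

Let p₁ = 0.551, p₀ = 0.215.
Under exogeneity alone the bounds on PN are max{0,(p₁−p₀)/p₁} ≤ PN ≤ min{1,(1−p₀)/p₁}.
  lower = (p₁ − p₀)/p₁ = 0.336 / 0.551 ≈ 0.6098
  upper = min{1, (1 − p₀)/p₁} = 0.785 / 0.551 ≈ 1.4247 → capped at 1

0.610 ≤ PN ≤ 1.000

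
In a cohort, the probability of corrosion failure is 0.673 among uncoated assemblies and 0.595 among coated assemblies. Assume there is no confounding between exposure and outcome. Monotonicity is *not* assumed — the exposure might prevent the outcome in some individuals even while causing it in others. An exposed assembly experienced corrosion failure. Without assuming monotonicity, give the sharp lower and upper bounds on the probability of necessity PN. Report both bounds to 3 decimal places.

0.116 ≤ PN ≤ 0.602

Let p₁ = 0.673, p₀ = 0.595.
Under exogeneity alone the bounds on PN are max{0,(p₁−p₀)/p₁} ≤ PN ≤ min{1,(1−p₀)/p₁}.
  lower = (p₁ − p₀)/p₁ = 0.078 / 0.673 ≈ 0.1159
  upper = min{1, (1 − p₀)/p₁} = 0.405 / 0.673 ≈ 0.6018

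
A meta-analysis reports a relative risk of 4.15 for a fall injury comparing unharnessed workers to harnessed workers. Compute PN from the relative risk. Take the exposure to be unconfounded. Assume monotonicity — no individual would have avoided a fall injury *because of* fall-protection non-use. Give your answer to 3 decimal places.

PN ≈ 0.759

Under exogeneity and monotonicity, PN = (RR − 1) / RR = 1 − 1/RR.
PN = (4.15 − 1) / 4.15 = 3.15 / 4.15 ≈ 0.7590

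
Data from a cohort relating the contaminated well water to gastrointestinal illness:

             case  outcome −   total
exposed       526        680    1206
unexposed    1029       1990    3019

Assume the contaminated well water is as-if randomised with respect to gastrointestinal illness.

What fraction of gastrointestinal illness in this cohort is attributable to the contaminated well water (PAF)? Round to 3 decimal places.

PAF ≈ 0.074

p₁ = P(outcome | exposed) = 526/1206 = 0.43615
p₀ = P(outcome | unexposed) = 1029/3019 = 0.34084
Exposure prevalence π = 1206/4225 = 0.28544; overall risk P(Y=1) = 0.36805.
Under exogeneity, PAF = [P(Y=1) − p₀]/P(Y=1).
PAF = (0.36805 − 0.34084) / 0.36805 ≈ 0.0739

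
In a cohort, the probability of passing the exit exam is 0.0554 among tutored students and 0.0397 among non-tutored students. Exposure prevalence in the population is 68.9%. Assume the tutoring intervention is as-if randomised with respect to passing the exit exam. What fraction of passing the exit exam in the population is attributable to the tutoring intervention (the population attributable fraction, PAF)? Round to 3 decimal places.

PAF ≈ 0.214

Let p₁ = 0.0554, p₀ = 0.0397.
Overall risk P(Y=1) = π·p₁ + (1−π)·p₀ = 0.689×0.0554 + 0.311×0.0397 = 0.050517.
Under exogeneity, PAF = [P(Y=1) − p₀] / P(Y=1).
PAF = (0.050517 − 0.0397) / 0.050517 ≈ 0.2141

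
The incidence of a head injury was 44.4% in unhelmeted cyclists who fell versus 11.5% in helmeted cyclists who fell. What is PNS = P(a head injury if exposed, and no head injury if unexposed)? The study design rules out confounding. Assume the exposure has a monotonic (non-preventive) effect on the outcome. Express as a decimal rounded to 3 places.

PNS ≈ 0.329

p₁ = 0.444, p₀ = 0.115.
Under exogeneity and monotonicity, PNS = p₁ − p₀.
PNS = 0.444 − 0.115 = 0.329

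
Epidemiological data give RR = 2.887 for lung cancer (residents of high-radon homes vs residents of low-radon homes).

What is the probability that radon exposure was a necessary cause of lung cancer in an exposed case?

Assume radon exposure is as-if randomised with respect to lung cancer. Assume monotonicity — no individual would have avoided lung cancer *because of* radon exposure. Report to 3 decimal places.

Under exogeneity and monotonicity, PN = (RR − 1) / RR = 1 − 1/RR.
PN = (2.887 − 1) / 2.887 = 1.887 / 2.887 ≈ 0.6536

PN ≈ 0.654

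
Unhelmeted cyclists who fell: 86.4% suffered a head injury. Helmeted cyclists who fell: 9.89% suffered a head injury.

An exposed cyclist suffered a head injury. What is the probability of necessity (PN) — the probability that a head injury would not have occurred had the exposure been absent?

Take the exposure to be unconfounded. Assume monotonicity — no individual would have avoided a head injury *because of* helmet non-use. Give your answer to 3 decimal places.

PN ≈ 0.886

p₁ = 0.864, p₀ = 0.0989.
Under exogeneity and monotonicity, PN = (p₁ − p₀) / p₁.
PN = (0.864 − 0.0989) / 0.864 = 0.7651 / 0.864 ≈ 0.8855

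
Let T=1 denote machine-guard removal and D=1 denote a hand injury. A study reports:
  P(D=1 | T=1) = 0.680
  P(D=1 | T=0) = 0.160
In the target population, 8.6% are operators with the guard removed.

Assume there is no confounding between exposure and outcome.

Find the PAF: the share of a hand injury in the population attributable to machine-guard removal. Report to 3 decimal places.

Let p₁ = 0.68, p₀ = 0.16.
Overall risk P(Y=1) = π·p₁ + (1−π)·p₀ = 0.086×0.68 + 0.914×0.16 = 0.20472.
Under exogeneity, PAF = [P(Y=1) − p₀] / P(Y=1).
PAF = (0.20472 − 0.16) / 0.20472 ≈ 0.2184

PAF ≈ 0.218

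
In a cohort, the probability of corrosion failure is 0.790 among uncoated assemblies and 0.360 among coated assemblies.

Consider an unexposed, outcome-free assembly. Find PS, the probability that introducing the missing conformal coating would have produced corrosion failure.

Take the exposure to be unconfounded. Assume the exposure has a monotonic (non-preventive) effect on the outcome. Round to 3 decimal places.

Let p₁ = 0.79, p₀ = 0.36.
Under exogeneity and monotonicity, PS = (p₁ − p₀) / (1 − p₀).
PS = (0.79 − 0.36) / (1 − 0.36) = 0.43 / 0.64 ≈ 0.6719

PS ≈ 0.672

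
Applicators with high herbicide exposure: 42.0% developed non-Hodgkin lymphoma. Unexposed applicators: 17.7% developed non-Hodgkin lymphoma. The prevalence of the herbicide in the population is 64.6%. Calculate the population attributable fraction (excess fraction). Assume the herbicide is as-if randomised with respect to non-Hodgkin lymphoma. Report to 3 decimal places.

PAF ≈ 0.470

p₁ = 0.42, p₀ = 0.177.
Overall risk P(Y=1) = π·p₁ + (1−π)·p₀ = 0.646×0.42 + 0.354×0.177 = 0.33398.
Under exogeneity, PAF = [P(Y=1) − p₀] / P(Y=1).
PAF = (0.33398 − 0.177) / 0.33398 ≈ 0.4700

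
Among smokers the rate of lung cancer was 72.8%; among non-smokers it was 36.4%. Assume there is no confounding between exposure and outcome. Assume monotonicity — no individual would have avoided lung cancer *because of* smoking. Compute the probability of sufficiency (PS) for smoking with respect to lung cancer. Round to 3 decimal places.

p₁ = 0.728, p₀ = 0.364.
Under exogeneity and monotonicity, PS = (p₁ − p₀) / (1 − p₀).
PS = (0.728 − 0.364) / (1 − 0.364) = 0.364 / 0.636 ≈ 0.5723

PS ≈ 0.572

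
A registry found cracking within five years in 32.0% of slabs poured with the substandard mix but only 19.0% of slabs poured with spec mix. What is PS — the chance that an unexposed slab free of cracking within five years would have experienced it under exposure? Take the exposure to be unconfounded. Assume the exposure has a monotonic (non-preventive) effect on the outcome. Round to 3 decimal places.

PS ≈ 0.160

p₁ = 0.32, p₀ = 0.19.
Under exogeneity and monotonicity, PS = (p₁ − p₀) / (1 − p₀).
PS = (0.32 − 0.19) / (1 − 0.19) = 0.13 / 0.81 ≈ 0.1605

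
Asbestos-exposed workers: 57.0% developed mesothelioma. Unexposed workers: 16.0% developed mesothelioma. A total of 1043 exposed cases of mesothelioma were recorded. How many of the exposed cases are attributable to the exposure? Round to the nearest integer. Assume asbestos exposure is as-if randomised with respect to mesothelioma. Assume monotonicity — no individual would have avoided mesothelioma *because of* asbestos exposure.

p₁ = 0.57, p₀ = 0.16.
PN = (p₁ − p₀)/p₁ = (0.57 − 0.16) / 0.57 ≈ 0.71930.
Attributable cases ≈ PN × (exposed cases) = 0.71930 × 1043 ≈ 750.23.

about 750 cases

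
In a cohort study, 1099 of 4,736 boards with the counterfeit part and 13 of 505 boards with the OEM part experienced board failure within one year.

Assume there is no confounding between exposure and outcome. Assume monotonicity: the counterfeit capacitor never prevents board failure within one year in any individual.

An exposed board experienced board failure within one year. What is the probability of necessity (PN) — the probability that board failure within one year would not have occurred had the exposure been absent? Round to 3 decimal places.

PN ≈ 0.889

p₁ = P(outcome | exposed) = 1099/4736 = 0.23205
p₀ = P(outcome | unexposed) = 13/505 = 0.025743
Under exogeneity and monotonicity, PN = (p₁ − p₀) / p₁.
PN = (0.23205 − 0.025743) / 0.23205 = 0.20631 / 0.23205 ≈ 0.8891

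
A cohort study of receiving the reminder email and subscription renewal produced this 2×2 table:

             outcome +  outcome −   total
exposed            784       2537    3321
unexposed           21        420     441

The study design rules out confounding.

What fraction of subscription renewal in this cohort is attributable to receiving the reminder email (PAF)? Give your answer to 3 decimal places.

p₁ = P(outcome | exposed) = 784/3321 = 0.23607
p₀ = P(outcome | unexposed) = 21/441 = 0.047619
Exposure prevalence π = 3321/3762 = 0.88278; overall risk P(Y=1) = 0.21398.
Under exogeneity, PAF = [P(Y=1) − p₀]/P(Y=1).
PAF = (0.21398 − 0.047619) / 0.21398 ≈ 0.7775

PAF ≈ 0.777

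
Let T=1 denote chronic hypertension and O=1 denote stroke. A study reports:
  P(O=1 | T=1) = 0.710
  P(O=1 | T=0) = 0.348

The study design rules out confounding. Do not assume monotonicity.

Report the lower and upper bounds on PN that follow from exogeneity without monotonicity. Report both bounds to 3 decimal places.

Let p₁ = 0.71, p₀ = 0.348.
Under exogeneity alone the bounds on PN are max{0,(p₁−p₀)/p₁} ≤ PN ≤ min{1,(1−p₀)/p₁}.
  lower = (p₁ − p₀)/p₁ = 0.362 / 0.71 ≈ 0.5099
  upper = min{1, (1 − p₀)/p₁} = 0.652 / 0.71 ≈ 0.9183

0.510 ≤ PN ≤ 0.918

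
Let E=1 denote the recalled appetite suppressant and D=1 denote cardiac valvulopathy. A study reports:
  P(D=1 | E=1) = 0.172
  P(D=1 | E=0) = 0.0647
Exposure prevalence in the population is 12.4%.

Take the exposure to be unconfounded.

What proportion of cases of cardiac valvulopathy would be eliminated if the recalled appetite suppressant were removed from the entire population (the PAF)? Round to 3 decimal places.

Let p₁ = 0.172, p₀ = 0.0647.
Overall risk P(Y=1) = π·p₁ + (1−π)·p₀ = 0.124×0.172 + 0.876×0.0647 = 0.078005.
Under exogeneity, PAF = [P(Y=1) − p₀] / P(Y=1).
PAF = (0.078005 − 0.0647) / 0.078005 ≈ 0.1706

PAF ≈ 0.171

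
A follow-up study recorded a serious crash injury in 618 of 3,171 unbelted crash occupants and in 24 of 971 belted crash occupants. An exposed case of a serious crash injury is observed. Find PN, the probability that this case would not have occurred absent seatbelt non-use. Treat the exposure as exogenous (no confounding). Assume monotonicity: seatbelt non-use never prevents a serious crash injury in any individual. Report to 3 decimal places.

PN ≈ 0.873

p₁ = P(outcome | exposed) = 618/3171 = 0.19489
p₀ = P(outcome | unexposed) = 24/971 = 0.024717
Under exogeneity and monotonicity, PN = (p₁ − p₀) / p₁.
PN = (0.19489 − 0.024717) / 0.19489 = 0.17017 / 0.19489 ≈ 0.8732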